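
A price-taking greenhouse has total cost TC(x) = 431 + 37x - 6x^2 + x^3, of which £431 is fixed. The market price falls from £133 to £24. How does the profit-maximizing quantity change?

Output falls from 8 to 0 (the firm shuts down)

MC = 37 - 12x + 3x^2; the shutdown threshold is min AVC = £28 (at x = 3).
With P = £133 above the shutdown price, P = MC gives x = 8.
At P = £24 < min AVC = £28, price no longer covers variable cost at any output, so the firm shuts down: x = 0.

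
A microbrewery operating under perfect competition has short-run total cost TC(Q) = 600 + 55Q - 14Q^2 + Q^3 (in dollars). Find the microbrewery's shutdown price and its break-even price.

Shutdown price = $6; break-even price = $75

Shutdown price = min AVC. AVC = 55 - 14Q + Q^2, with vertex at Q = 7 and minimum $6.
ATC = 600/Q + 55 - 14Q + Q^2. Setting dATC/dQ = −600/Q^2 − 14 + 2Q = 0 gives Q = 10 (since 2·10^3 − 14·10^2 = 600).
min ATC = 600/10 + 55 − 14·10 + 10^2 = $75. That is the break-even price.
Between these two prices the firm operates at a loss; above $75 it earns a profit.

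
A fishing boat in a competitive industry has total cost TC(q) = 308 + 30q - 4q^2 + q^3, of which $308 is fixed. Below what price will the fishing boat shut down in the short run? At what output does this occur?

$26 per unit, at q = 2

The firm shuts down when price falls below the minimum of average variable cost. AVC = VC/q = 30 - 4q + q^2.
At the minimum of AVC, MC = AVC. MC = 30 - 8q + 3q^2; setting MC = AVC gives 2q^2 - 4q = 0, so q = 2. min AVC = 26.
For P < $26 the firm produces nothing.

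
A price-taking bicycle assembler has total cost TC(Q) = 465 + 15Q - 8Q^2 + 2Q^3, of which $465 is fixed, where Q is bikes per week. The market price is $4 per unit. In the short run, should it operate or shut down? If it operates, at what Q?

Variable cost is VC = 15Q - 8Q^2 + 2Q^3, so AVC = VC/Q = 15 - 8Q + 2Q^2 and MC = dTC/dQ = 15 - 16Q + 6Q^2.
AVC is minimized where dAVC/dQ = -8 + 4Q = 0, at Q = 2; min AVC = 15 - 8·2 + 2·2^2 = $7.
With P < min AVC ($4 < $7), every unit sold adds to the loss.
Best response: produce nothing and absorb the $465 fixed cost.

Shut down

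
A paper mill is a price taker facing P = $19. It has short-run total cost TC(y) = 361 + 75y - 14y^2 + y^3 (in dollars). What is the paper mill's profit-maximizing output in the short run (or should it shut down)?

Strip out fixed cost: VC = 75y - 14y^2 + y^3. Then AVC = 75 - 14y + y^2 and MC = 75 - 28y + 3y^2.
AVC is minimized where dAVC/dy = -14 + 2y = 0, at y = 7; min AVC = 75 - 14·7 + 7^2 = $26.
P = $19 lies below min AVC = $26; no output level covers variable cost.
Best response: produce nothing and absorb the $361 fixed cost.

Shut down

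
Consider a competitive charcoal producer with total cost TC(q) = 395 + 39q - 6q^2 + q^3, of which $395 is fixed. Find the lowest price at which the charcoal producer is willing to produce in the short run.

The firm shuts down when price falls below the minimum of average variable cost. AVC = VC/q = 39 - 6q + q^2.
dAVC/dq = -6 + 2q = 0 gives q = 3. min AVC = 39 - 6·3 + 3^2 = 30.
For P < $30 the firm produces nothing.

$30 per unit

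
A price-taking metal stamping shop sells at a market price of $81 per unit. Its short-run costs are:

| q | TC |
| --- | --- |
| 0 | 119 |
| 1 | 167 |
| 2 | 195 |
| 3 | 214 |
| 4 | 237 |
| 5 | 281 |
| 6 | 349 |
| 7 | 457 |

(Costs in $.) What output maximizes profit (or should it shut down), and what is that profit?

Tabulate TR − TC: q=0: -119; q=1: -86; q=2: -33; q=3: 29; q=4: 87; q=5: 124; q=6: 137; q=7: 110.
Profit is maximized at q = 6. AVC there is 230/6 = $38.33 ≤ P, so producing beats shutting down (which would give -$119).

q = 6; profit = $137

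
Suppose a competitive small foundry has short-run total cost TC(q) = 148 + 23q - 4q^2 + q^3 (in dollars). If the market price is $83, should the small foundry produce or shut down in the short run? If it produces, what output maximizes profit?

Variable cost is VC = 23q - 4q^2 + q^3, so AVC = VC/q = 23 - 4q + q^2 and MC = dTC/dq = 23 - 8q + 3q^2.
AVC is minimized where dAVC/dq = -4 + 2q = 0, at q = 2; min AVC = 23 - 4·2 + 2^2 = $19.
P = $83 exceeds min AVC = $19, so the firm stays open.
P = MC gives -60 - 8q + 3q^2 = 0, with roots -10/3 and 6. Take the larger (rising MC): q* = 6.
Check: AVC at q = 6 is $35 ≤ P, so revenue covers variable cost.
Profit = P·q − TC = 83·6 − 358 = $140.

Produce at q = 6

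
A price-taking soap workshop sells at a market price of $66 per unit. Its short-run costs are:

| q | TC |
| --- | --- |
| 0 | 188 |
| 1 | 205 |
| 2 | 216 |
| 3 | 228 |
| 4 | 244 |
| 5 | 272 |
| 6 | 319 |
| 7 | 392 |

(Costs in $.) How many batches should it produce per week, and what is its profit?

Compute π = P·q − TC at each output: q=0: -188; q=1: -139; q=2: -84; q=3: -30; q=4: 20; q=5: 58; q=6: 77; q=7: 70.
Profit is maximized at q = 6. AVC there is 131/6 = $21.83 ≤ P, so producing beats shutting down (which would give -$188).

q = 6; profit = $77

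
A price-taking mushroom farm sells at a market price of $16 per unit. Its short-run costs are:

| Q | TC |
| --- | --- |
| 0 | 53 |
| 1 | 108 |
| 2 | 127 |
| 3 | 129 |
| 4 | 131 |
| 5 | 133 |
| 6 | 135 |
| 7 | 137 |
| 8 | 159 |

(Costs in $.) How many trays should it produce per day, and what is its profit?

Q = 7; profit = -$25

Tabulate TR − TC: Q=0: -53; Q=1: -92; Q=2: -95; Q=3: -81; Q=4: -67; Q=5: -53; Q=6: -39; Q=7: -25; Q=8: -31.
Profit is maximized at Q = 7. AVC there is 84/7 = $12 ≤ P, so producing beats shutting down (which would give -$53).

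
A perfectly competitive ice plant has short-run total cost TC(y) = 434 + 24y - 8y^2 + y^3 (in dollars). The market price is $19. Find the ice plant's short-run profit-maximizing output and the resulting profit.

Profit = -$384 at y = 5

AVC = 24 - 8y + y^2 has its minimum $8 at y = 4; price $19 clears that bar, so the firm operates.
MC = 24 - 16y + 3y^2. Setting P = MC and taking the root on the rising branch gives y* = 5.
TR = 19·5 = 95. TC = 434 + 45 = 479. Profit = 95 − 479 = -$384.
Shutting down would mean losing the fixed cost of $434, so operating at a loss of $384 is better by $50.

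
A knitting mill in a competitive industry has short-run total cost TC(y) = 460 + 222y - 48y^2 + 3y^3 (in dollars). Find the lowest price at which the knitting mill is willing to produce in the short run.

$30 per unit

The shutdown price is the minimum of AVC. VC = 222y - 48y^2 + 3y^3, so AVC = 222 - 48y + 3y^2.
dAVC/dy = -48 + 6y = 0 gives y = 8. min AVC = 222 - 48·8 + 3·8^2 = 30.
So the shutdown price is $30.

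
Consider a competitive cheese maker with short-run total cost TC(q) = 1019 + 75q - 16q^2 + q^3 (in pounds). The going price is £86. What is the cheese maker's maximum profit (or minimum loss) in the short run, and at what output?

AVC = 75 - 16q + q^2; min AVC = £11 at q = 8. Since P = £86 ≥ min AVC, the firm produces.
With MC = 75 - 32q + 3q^2, P = MC on the upward-sloping part at q* = 11.
TR = 86·11 = 946. TC = 1019 + 220 = 1239. Profit = 946 − 1239 = -£293.
That loss of £293 beats the £1019 the firm would lose by shutting down; producing recovers £726 of fixed cost.

Profit = -£293 at q = 11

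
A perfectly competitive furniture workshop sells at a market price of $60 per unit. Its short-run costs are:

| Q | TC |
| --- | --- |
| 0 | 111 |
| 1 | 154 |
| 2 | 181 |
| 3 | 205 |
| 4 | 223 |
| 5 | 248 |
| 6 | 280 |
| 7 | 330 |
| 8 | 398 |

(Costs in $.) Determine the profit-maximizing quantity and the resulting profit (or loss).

Profit at each row (π = 60Q − TC): Q=0: -111; Q=1: -94; Q=2: -61; Q=3: -25; Q=4: 17; Q=5: 52; Q=6: 80; Q=7: 90; Q=8: 82.
Profit is maximized at Q = 7. AVC there is 219/7 = $31.29 ≤ P, so producing beats shutting down (which would give -$111).

Q = 7; profit = $90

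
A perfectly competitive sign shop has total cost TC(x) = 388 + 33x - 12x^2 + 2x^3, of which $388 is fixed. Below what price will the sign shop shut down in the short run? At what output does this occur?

The shutdown price is the minimum of AVC. VC = 33x - 12x^2 + 2x^3, so AVC = 33 - 12x + 2x^2.
At the minimum of AVC, MC = AVC. MC = 33 - 24x + 6x^2; setting MC = AVC gives 4x^2 - 12x = 0, so x = 3. min AVC = 15.
For P < $15 the firm produces nothing.

$15 per unit, at x = 3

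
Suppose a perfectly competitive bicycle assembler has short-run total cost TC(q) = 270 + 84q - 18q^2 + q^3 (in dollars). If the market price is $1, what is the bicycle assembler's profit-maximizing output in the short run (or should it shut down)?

Strip out fixed cost: VC = 84q - 18q^2 + q^3. Then AVC = 84 - 18q + q^2 and MC = 84 - 36q + 3q^2.
AVC hits its minimum where MC = AVC, at q = 9, giving min AVC = 84 - 18·9 + 9^2 = $3.
With P < min AVC ($1 < $3), every unit sold adds to the loss.
The firm minimizes its loss by shutting down and losing only its fixed cost of $270.

Shut down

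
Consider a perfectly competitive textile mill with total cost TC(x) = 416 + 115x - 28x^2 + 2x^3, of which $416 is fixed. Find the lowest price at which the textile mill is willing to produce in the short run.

$17 per unit

The shutdown price is the minimum of AVC. VC = 115x - 28x^2 + 2x^3, so AVC = 115 - 28x + 2x^2.
At the minimum of AVC, MC = AVC. MC = 115 - 56x + 6x^2; setting MC = AVC gives 4x^2 - 28x = 0, so x = 7. min AVC = 17.
For P < $17 the firm produces nothing.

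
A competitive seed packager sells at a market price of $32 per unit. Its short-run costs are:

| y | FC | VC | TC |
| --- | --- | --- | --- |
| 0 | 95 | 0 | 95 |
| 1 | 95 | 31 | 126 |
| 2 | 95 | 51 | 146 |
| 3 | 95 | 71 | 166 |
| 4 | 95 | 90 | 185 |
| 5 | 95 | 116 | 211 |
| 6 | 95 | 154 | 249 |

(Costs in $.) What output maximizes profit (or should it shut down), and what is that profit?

Compute π = P·y − TC at each output: y=0: -95; y=1: -94; y=2: -82; y=3: -70; y=4: -57; y=5: -51; y=6: -57.
Profit is maximized at y = 5. AVC there is 116/5 = $23.20 ≤ P, so producing beats shutting down (which would give -$95).

y = 5; profit = -$51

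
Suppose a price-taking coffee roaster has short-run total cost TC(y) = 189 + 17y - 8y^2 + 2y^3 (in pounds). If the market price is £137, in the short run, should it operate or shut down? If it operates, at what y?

Produce at y = 6

From TC, MC = TC'(y) = 17 - 16y + 6y^2 and AVC = VC/y = 17 - 8y + 2y^2.
The AVC parabola has its vertex at y = 8/4 = 2, where AVC = 17 - 8·2 + 2·2^2 = £9.
Because £137 ≥ £9, revenue can cover variable cost; the firm operates.
P = MC gives -120 - 16y + 6y^2 = 0, with roots -10/3 and 6. Take the larger (rising MC): y* = 6.
Check: AVC at y = 6 is £41 ≤ P, so revenue covers variable cost.
Profit = P·y − TC = 137·6 − 435 = £387.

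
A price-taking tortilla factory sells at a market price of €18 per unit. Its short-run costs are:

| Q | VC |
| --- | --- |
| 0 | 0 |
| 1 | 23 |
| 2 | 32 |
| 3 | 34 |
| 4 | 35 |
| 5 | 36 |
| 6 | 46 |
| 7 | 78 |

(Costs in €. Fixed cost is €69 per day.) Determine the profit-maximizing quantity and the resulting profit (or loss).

Q = 6; profit = -€7

Compute π = P·Q − TC at each output: Q=0: -69; Q=1: -74; Q=2: -65; Q=3: -49; Q=4: -32; Q=5: -15; Q=6: -7; Q=7: -21.
Profit is maximized at Q = 6. AVC there is 46/6 = €7.67 ≤ P, so producing beats shutting down (which would give -€69).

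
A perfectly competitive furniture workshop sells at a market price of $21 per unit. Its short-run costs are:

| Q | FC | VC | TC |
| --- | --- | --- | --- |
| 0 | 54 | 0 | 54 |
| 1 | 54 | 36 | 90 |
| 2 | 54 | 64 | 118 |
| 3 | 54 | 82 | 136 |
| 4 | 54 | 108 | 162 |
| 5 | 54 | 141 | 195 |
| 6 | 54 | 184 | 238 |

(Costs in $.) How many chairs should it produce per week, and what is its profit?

Profit at each row (π = 21Q − TC): Q=0: -54; Q=1: -69; Q=2: -76; Q=3: -73; Q=4: -78; Q=5: -90; Q=6: -112.
Profit is highest at Q = 0. Equivalently, the lowest AVC in the table is 108/4 ≈ $27 at Q = 4, and P = $21 falls below it — price never covers variable cost, so the firm shuts down and loses only its fixed cost.

Q = 0 (shut down); profit = -$54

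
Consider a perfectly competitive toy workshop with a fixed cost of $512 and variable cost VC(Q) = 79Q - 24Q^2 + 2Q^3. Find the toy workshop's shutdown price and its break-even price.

Shutdown price = $7; break-even price = $79

Shutdown price = min AVC. AVC = 79 - 24Q + 2Q^2, with vertex at Q = 6 and minimum $7.
ATC = 512/Q + 79 - 24Q + 2Q^2. Setting dATC/dQ = −512/Q^2 − 24 + 4Q = 0 gives Q = 8 (since 4·8^3 − 24·8^2 = 512).
min ATC = 512/8 + 79 − 24·8 + 2·8^2 = $79. That is the break-even price.
For $7 ≤ P < $79 the firm produces at a loss; below $7 it shuts down.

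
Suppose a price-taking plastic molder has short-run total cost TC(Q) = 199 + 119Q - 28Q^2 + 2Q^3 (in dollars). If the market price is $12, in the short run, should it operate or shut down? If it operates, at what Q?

From TC, MC = TC'(Q) = 119 - 56Q + 6Q^2 and AVC = VC/Q = 119 - 28Q + 2Q^2.
AVC is minimized where dAVC/dQ = -28 + 4Q = 0, at Q = 7; min AVC = 119 - 28·7 + 2·7^2 = $21.
With P < min AVC ($12 < $21), every unit sold adds to the loss.
Best response: produce nothing and absorb the $199 fixed cost.

Shut down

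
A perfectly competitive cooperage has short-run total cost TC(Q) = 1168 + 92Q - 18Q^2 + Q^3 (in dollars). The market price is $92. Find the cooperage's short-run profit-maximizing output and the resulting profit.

AVC = 92 - 18Q + Q^2; min AVC = $11 at Q = 9. Since P = $92 ≥ min AVC, the firm produces.
MC = 92 - 36Q + 3Q^2. Setting P = MC and taking the root on the rising branch gives Q* = 12.
TR = 92·12 = 1104. TC = 1168 + 240 = 1408. Profit = 1104 − 1408 = -$304.
Shutting down would mean losing the fixed cost of $1168, so operating at a loss of $304 is better by $864.

Profit = -$304 at Q = 12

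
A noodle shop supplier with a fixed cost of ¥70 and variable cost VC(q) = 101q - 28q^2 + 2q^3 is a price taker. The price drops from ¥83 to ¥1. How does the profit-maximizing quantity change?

Output falls from 9 to 0 (the firm shuts down)

AVC = 101 - 28q + 2q^2, minimized at q = 7 where min AVC = ¥3. MC = 101 - 56q + 6q^2.
With P = ¥83 above the shutdown price, P = MC gives q = 9.
At P = ¥1 < min AVC = ¥3, price no longer covers variable cost at any output, so the firm shuts down: q = 0.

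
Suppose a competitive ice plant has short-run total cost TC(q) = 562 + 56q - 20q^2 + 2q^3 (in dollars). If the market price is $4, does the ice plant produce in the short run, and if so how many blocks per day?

Strip out fixed cost: VC = 56q - 20q^2 + 2q^3. Then AVC = 56 - 20q + 2q^2 and MC = 56 - 40q + 6q^2.
The AVC parabola has its vertex at q = 20/4 = 5, where AVC = 56 - 20·5 + 2·5^2 = $6.
Since P = $4 < min AVC = $6, price fails to cover variable cost at any output.
The firm minimizes its loss by shutting down and losing only its fixed cost of $562.

Shut down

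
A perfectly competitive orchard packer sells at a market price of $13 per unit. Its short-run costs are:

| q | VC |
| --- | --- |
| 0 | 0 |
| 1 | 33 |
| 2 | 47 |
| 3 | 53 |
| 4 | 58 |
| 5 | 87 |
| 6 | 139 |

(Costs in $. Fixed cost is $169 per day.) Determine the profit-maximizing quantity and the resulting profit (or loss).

q = 0 (shut down); profit = -$169

Profit at each row (π = 13q − TC): q=0: -169; q=1: -189; q=2: -190; q=3: -183; q=4: -175; q=5: -191; q=6: -230.
Profit is highest at q = 0. Equivalently, the lowest AVC in the table is 58/4 ≈ $14.50 at q = 4, and P = $13 falls below it — price never covers variable cost, so the firm shuts down and loses only its fixed cost.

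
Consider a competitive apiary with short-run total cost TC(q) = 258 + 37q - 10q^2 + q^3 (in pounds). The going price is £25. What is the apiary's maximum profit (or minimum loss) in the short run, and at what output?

AVC = 37 - 10q + q^2; min AVC = £12 at q = 5. Since P = £25 ≥ min AVC, the firm produces.
With MC = 37 - 20q + 3q^2, P = MC on the upward-sloping part at q* = 6.
TR = 25·6 = 150. TC = 258 + 78 = 336. Profit = 150 − 336 = -£186.
By producing, the firm covers all variable cost plus £72 of fixed cost; shutting down would lose the full £258.

Profit = -£186 at q = 6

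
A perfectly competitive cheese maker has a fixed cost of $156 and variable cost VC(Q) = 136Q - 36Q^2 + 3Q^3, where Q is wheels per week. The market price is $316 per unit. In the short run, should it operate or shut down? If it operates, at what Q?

Produce at Q = 10

Strip out fixed cost: VC = 136Q - 36Q^2 + 3Q^3. Then AVC = 136 - 36Q + 3Q^2 and MC = 136 - 72Q + 9Q^2.
The AVC parabola has its vertex at Q = 36/6 = 6, where AVC = 136 - 36·6 + 3·6^2 = $28.
P = $316 exceeds min AVC = $28, so the firm stays open.
Solving P = MC: -180 - 72Q + 9Q^2 = 0 ⇒ Q = -2 or 10. On the upward-sloping branch, Q* = 10.
Check: AVC at Q = 10 is $76 ≤ P, so revenue covers variable cost.
Profit = P·Q − TC = 316·10 − 916 = $2244.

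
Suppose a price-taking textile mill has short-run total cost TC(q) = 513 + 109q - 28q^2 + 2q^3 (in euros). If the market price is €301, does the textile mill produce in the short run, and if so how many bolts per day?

Variable cost is VC = 109q - 28q^2 + 2q^3, so AVC = VC/q = 109 - 28q + 2q^2 and MC = dTC/dq = 109 - 56q + 6q^2.
AVC hits its minimum where MC = AVC, at q = 7, giving min AVC = 109 - 28·7 + 2·7^2 = €11.
Since P = €301 ≥ min AVC = €11, price covers variable cost and the firm should produce.
P = MC gives -192 - 56q + 6q^2 = 0, with roots -8/3 and 12. Take the larger (rising MC): q* = 12.
Check: AVC at q = 12 is €61 ≤ P, so revenue covers variable cost.
Profit = P·q − TC = 301·12 − 1245 = €2367.

Produce at q = 12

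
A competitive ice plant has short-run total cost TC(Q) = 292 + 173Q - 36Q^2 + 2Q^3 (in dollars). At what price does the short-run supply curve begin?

Short-run supply begins at min AVC. From VC = 173Q - 36Q^2 + 2Q^3, AVC = 173 - 36Q + 2Q^2.
At the minimum of AVC, MC = AVC. MC = 173 - 72Q + 6Q^2; setting MC = AVC gives 4Q^2 - 36Q = 0, so Q = 9. min AVC = 11.
The firm shuts down for any P below $11.

$11 per unit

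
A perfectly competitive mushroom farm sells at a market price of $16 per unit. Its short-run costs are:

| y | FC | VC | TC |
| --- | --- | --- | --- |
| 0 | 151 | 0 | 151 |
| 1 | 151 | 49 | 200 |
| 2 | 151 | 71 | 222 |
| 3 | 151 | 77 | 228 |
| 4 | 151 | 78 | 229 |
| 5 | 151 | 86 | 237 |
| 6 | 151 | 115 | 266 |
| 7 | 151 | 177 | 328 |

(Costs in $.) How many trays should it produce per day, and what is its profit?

Tabulate TR − TC: y=0: -151; y=1: -184; y=2: -190; y=3: -180; y=4: -165; y=5: -157; y=6: -170; y=7: -216.
Profit is highest at y = 0. Equivalently, the lowest AVC in the table is 86/5 ≈ $17.20 at y = 5, and P = $16 falls below it — price never covers variable cost, so the firm shuts down and loses only its fixed cost.

y = 0 (shut down); profit = -$151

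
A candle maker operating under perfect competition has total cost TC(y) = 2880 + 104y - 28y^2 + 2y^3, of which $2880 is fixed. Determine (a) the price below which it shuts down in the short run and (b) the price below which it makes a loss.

Shutdown price = $6; break-even price = $296

Shutdown price = min AVC. AVC = 104 - 28y + 2y^2, with vertex at y = 7 and minimum $6.
ATC = 2880/y + 104 - 28y + 2y^2. Setting dATC/dy = −2880/y^2 − 28 + 4y = 0 gives y = 12 (since 4·12^3 − 28·12^2 = 2880).
min ATC = 2880/12 + 104 − 28·12 + 2·12^2 = $296. That is the break-even price.
Between these two prices the firm operates at a loss; above $296 it earns a profit.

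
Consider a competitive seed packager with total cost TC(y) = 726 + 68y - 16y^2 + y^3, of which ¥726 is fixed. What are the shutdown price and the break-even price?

Shutdown price = ¥4; break-even price = ¥79

AVC = 68 - 16y + y^2; minimized at y = 8, giving min AVC = ¥4. That is the shutdown price.
ATC = 726/y + 68 - 16y + y^2. Setting dATC/dy = −726/y^2 − 16 + 2y = 0 gives y = 11 (since 2·11^3 − 16·11^2 = 726).
min ATC = 726/11 + 68 − 16·11 + 11^2 = ¥79. That is the break-even price.
Between these two prices the firm operates at a loss; above ¥79 it earns a profit.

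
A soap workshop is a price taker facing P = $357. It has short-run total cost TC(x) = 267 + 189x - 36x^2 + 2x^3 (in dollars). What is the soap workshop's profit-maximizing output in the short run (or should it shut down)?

Strip out fixed cost: VC = 189x - 36x^2 + 2x^3. Then AVC = 189 - 36x + 2x^2 and MC = 189 - 72x + 6x^2.
AVC hits its minimum where MC = AVC, at x = 9, giving min AVC = 189 - 36·9 + 2·9^2 = $27.
Because $357 ≥ $27, revenue can cover variable cost; the firm operates.
P = MC gives -168 - 72x + 6x^2 = 0, with roots -2 and 14. Take the larger (rising MC): x* = 14.
Check: AVC at x = 14 is $77 ≤ P, so revenue covers variable cost.
Profit = P·x − TC = 357·14 − 1345 = $3653.

Produce at x = 14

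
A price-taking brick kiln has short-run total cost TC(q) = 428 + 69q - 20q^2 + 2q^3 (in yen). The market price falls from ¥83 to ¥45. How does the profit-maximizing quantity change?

AVC = 69 - 20q + 2q^2, minimized at q = 5 where min AVC = ¥19. MC = 69 - 40q + 6q^2.
With P = ¥83 above the shutdown price, P = MC gives q = 7.
At P = ¥45 ≥ min AVC, set P = MC: q = 6. The firm stays open but cuts output.

Output falls from 7 to 6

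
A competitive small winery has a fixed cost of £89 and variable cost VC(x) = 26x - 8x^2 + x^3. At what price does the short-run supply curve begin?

Short-run supply begins at min AVC. From VC = 26x - 8x^2 + x^3, AVC = 26 - 8x + x^2.
dAVC/dx = -8 + 2x = 0 gives x = 4. min AVC = 26 - 8·4 + 4^2 = 10.
For P < £10 the firm produces nothing.

£10 per unit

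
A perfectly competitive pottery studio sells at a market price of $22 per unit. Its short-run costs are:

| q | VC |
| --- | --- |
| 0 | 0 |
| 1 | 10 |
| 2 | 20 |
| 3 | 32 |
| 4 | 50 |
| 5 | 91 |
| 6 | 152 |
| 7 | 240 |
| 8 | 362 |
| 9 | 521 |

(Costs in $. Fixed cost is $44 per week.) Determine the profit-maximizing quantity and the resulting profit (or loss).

q = 4; profit = -$6

Compute π = P·q − TC at each output: q=0: -44; q=1: -32; q=2: -20; q=3: -10; q=4: -6; q=5: -25; q=6: -64; q=7: -130; q=8: -230; q=9: -367.
Profit is maximized at q = 4. AVC there is 50/4 = $12.50 ≤ P, so producing beats shutting down (which would give -$44).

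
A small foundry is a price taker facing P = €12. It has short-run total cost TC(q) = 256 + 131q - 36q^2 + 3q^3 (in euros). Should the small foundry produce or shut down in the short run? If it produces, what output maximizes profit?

From TC, MC = TC'(q) = 131 - 72q + 9q^2 and AVC = VC/q = 131 - 36q + 3q^2.
AVC is minimized where dAVC/dq = -36 + 6q = 0, at q = 6; min AVC = 131 - 36·6 + 3·6^2 = €23.
P = €12 lies below min AVC = €23; no output level covers variable cost.
Best response: produce nothing and absorb the €256 fixed cost.

Shut down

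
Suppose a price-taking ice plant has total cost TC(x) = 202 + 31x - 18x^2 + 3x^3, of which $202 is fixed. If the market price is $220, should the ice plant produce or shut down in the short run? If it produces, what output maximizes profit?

Produce at x = 7

Strip out fixed cost: VC = 31x - 18x^2 + 3x^3. Then AVC = 31 - 18x + 3x^2 and MC = 31 - 36x + 9x^2.
AVC is minimized where dAVC/dx = -18 + 6x = 0, at x = 3; min AVC = 31 - 18·3 + 3·3^2 = $4.
Since P = $220 ≥ min AVC = $4, price covers variable cost and the firm should produce.
P = MC gives -189 - 36x + 9x^2 = 0, with roots -3 and 7. Take the larger (rising MC): x* = 7.
Check: AVC at x = 7 is $52 ≤ P, so revenue covers variable cost.
Profit = P·x − TC = 220·7 − 566 = $974.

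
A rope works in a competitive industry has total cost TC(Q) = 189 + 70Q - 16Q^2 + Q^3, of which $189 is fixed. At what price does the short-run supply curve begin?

$6 per unit

Short-run supply begins at min AVC. From VC = 70Q - 16Q^2 + Q^3, AVC = 70 - 16Q + Q^2.
At the minimum of AVC, MC = AVC. MC = 70 - 32Q + 3Q^2; setting MC = AVC gives 2Q^2 - 16Q = 0, so Q = 8. min AVC = 6.
So the shutdown price is $6.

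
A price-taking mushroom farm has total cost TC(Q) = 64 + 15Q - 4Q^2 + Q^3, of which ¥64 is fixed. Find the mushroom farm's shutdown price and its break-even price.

Shutdown price = min AVC. AVC = 15 - 4Q + Q^2, with vertex at Q = 2 and minimum ¥11.
ATC = 64/Q + 15 - 4Q + Q^2. Setting dATC/dQ = −64/Q^2 − 4 + 2Q = 0 gives Q = 4 (since 2·4^3 − 4·4^2 = 64).
min ATC = 64/4 + 15 − 4·4 + 4^2 = ¥31. That is the break-even price.
For ¥11 ≤ P < ¥31 the firm produces at a loss; below ¥11 it shuts down.

Shutdown price = ¥11; break-even price = ¥31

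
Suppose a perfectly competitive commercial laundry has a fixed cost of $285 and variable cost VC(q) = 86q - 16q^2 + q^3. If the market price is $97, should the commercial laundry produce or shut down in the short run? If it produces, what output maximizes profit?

Produce at q = 11

Strip out fixed cost: VC = 86q - 16q^2 + q^3. Then AVC = 86 - 16q + q^2 and MC = 86 - 32q + 3q^2.
AVC hits its minimum where MC = AVC, at q = 8, giving min AVC = 86 - 16·8 + 8^2 = $22.
P = $97 exceeds min AVC = $22, so the firm stays open.
Solving P = MC: -11 - 32q + 3q^2 = 0 ⇒ q = -1/3 or 11. On the upward-sloping branch, q* = 11.
Check: AVC at q = 11 is $31 ≤ P, so revenue covers variable cost.
Profit = P·q − TC = 97·11 − 626 = $441.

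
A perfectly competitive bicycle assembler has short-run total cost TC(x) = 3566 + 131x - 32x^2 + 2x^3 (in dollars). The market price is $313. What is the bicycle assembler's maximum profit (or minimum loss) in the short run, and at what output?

AVC = 131 - 32x + 2x^2 has its minimum $3 at x = 8; price $313 clears that bar, so the firm operates.
MC = 131 - 64x + 6x^2. Setting P = MC and taking the root on the rising branch gives x* = 13.
TR = 313·13 = 4069. TC = 3566 + 689 = 4255. Profit = 4069 − 4255 = -$186.
That loss of $186 beats the $3566 the firm would lose by shutting down; producing recovers $3380 of fixed cost.

Profit = -$186 at x = 13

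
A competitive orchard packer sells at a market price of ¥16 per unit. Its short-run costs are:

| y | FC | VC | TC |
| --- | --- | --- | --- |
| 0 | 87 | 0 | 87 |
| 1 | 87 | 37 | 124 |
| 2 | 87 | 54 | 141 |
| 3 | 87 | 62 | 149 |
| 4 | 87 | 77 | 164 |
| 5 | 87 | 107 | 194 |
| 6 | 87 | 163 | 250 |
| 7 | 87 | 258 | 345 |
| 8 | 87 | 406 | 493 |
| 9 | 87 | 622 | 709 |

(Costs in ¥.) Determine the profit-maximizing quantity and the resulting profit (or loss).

Profit at each row (π = 16y − TC): y=0: -87; y=1: -108; y=2: -109; y=3: -101; y=4: -100; y=5: -114; y=6: -154; y=7: -233; y=8: -365; y=9: -565.
Profit is highest at y = 0. Equivalently, the lowest AVC in the table is 77/4 ≈ ¥19.25 at y = 4, and P = ¥16 falls below it — price never covers variable cost, so the firm shuts down and loses only its fixed cost.

y = 0 (shut down); profit = -¥87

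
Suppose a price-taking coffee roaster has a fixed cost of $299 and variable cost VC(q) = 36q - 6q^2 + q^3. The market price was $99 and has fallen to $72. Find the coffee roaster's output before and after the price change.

Output falls from 7 to 6

MC = 36 - 12q + 3q^2; the shutdown threshold is min AVC = $27 (at q = 3).
With P = $99 above the shutdown price, P = MC gives q = 7.
At P = $72 ≥ min AVC, set P = MC: q = 6. The firm stays open but cuts output.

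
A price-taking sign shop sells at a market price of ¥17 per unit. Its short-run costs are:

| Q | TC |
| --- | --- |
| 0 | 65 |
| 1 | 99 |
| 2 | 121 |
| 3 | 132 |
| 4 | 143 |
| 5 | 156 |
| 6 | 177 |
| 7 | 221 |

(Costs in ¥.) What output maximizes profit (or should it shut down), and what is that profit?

Q = 0 (shut down); profit = -¥65

Compute π = P·Q − TC at each output: Q=0: -65; Q=1: -82; Q=2: -87; Q=3: -81; Q=4: -75; Q=5: -71; Q=6: -75; Q=7: -102.
Profit is highest at Q = 0. Equivalently, the lowest AVC in the table is 91/5 ≈ ¥18.20 at Q = 5, and P = ¥17 falls below it — price never covers variable cost, so the firm shuts down and loses only its fixed cost.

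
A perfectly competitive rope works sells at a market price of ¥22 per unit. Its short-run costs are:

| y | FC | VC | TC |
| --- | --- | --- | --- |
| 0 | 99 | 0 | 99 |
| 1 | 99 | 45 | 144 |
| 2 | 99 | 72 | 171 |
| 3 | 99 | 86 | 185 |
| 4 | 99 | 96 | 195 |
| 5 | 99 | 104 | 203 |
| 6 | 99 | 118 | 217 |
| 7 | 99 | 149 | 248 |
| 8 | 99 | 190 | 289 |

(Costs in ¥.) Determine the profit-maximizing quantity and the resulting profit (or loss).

y = 6; profit = -¥85

Tabulate TR − TC: y=0: -99; y=1: -122; y=2: -127; y=3: -119; y=4: -107; y=5: -93; y=6: -85; y=7: -94; y=8: -113.
Profit is maximized at y = 6. AVC there is 118/6 = ¥19.67 ≤ P, so producing beats shutting down (which would give -¥99).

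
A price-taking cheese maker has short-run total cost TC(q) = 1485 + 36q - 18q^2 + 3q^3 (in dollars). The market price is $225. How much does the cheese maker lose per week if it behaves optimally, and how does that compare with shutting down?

Profit = -$309 at q = 7

AVC = 36 - 18q + 3q^2; min AVC = $9 at q = 3. Since P = $225 ≥ min AVC, the firm produces.
With MC = 36 - 36q + 9q^2, P = MC on the upward-sloping part at q* = 7.
TR = 225·7 = 1575. TC = 1485 + 399 = 1884. Profit = 1575 − 1884 = -$309.
By producing, the firm covers all variable cost plus $1176 of fixed cost; shutting down would lose the full $1485.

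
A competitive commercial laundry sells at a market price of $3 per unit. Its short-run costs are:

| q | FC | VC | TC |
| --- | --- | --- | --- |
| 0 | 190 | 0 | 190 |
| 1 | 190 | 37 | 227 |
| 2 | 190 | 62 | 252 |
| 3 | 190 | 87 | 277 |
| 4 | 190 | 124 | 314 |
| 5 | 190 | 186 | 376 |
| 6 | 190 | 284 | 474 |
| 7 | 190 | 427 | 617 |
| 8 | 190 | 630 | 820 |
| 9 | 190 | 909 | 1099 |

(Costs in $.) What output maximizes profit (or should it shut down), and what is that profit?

q = 0 (shut down); profit = -$190

Tabulate TR − TC: q=0: -190; q=1: -224; q=2: -246; q=3: -268; q=4: -302; q=5: -361; q=6: -456; q=7: -596; q=8: -796; q=9: -1072.
Profit is highest at q = 0. Equivalently, the lowest AVC in the table is 87/3 ≈ $29 at q = 3, and P = $3 falls below it — price never covers variable cost, so the firm shuts down and loses only its fixed cost.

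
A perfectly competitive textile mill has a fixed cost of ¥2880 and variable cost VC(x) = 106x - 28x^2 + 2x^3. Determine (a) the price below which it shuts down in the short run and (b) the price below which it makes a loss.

Shutdown price = min AVC. AVC = 106 - 28x + 2x^2, with vertex at x = 7 and minimum ¥8.
ATC = 2880/x + 106 - 28x + 2x^2. Setting dATC/dx = −2880/x^2 − 28 + 4x = 0 gives x = 12 (since 4·12^3 − 28·12^2 = 2880).
min ATC = 2880/12 + 106 − 28·12 + 2·12^2 = ¥298. That is the break-even price.
For ¥8 ≤ P < ¥298 the firm produces at a loss; below ¥8 it shuts down.

Shutdown price = ¥8; break-even price = ¥298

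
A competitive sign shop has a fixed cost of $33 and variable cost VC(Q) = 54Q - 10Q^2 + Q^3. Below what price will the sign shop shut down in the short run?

The shutdown price is the minimum of AVC. VC = 54Q - 10Q^2 + Q^3, so AVC = 54 - 10Q + Q^2.
dAVC/dQ = -10 + 2Q = 0 gives Q = 5. min AVC = 54 - 10·5 + 5^2 = 29.
For P < $29 the firm produces nothing.

$29 per unit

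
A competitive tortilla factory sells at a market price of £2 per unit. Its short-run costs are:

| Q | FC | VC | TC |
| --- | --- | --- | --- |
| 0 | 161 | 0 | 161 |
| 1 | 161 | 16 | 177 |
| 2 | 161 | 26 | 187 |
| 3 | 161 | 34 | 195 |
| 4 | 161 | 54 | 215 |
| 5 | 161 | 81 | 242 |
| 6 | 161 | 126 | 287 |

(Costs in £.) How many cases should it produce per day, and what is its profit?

Q = 0 (shut down); profit = -£161

Compute π = P·Q − TC at each output: Q=0: -161; Q=1: -175; Q=2: -183; Q=3: -189; Q=4: -207; Q=5: -232; Q=6: -275.
Profit is highest at Q = 0. Equivalently, the lowest AVC in the table is 34/3 ≈ £11.33 at Q = 3, and P = £2 falls below it — price never covers variable cost, so the firm shuts down and loses only its fixed cost.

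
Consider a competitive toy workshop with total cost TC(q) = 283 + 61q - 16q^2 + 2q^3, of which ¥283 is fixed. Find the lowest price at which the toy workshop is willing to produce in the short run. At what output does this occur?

Short-run supply begins at min AVC. From VC = 61q - 16q^2 + 2q^3, AVC = 61 - 16q + 2q^2.
dAVC/dq = -16 + 4q = 0 gives q = 4. min AVC = 61 - 16·4 + 2·4^2 = 29.
So the shutdown price is ¥29.

¥29 per unit, at q = 4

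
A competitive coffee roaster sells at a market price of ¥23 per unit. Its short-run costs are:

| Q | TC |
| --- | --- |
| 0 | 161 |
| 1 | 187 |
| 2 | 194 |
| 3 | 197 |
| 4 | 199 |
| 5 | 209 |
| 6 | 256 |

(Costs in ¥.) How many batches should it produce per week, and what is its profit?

Profit at each row (π = 23Q − TC): Q=0: -161; Q=1: -164; Q=2: -148; Q=3: -128; Q=4: -107; Q=5: -94; Q=6: -118.
Profit is maximized at Q = 5. AVC there is 48/5 = ¥9.60 ≤ P, so producing beats shutting down (which would give -¥161).

Q = 5; profit = -¥94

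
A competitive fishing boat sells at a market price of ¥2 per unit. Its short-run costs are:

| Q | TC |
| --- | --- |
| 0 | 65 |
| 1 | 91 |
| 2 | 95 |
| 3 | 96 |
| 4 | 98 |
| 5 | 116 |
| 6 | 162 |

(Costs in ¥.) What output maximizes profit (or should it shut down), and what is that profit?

Profit at each row (π = 2Q − TC): Q=0: -65; Q=1: -89; Q=2: -91; Q=3: -90; Q=4: -90; Q=5: -106; Q=6: -150.
Profit is highest at Q = 0. Equivalently, the lowest AVC in the table is 33/4 ≈ ¥8.25 at Q = 4, and P = ¥2 falls below it — price never covers variable cost, so the firm shuts down and loses only its fixed cost.

Q = 0 (shut down); profit = -¥65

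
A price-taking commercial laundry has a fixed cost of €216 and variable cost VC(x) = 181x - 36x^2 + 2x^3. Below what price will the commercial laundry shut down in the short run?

The shutdown price is the minimum of AVC. VC = 181x - 36x^2 + 2x^3, so AVC = 181 - 36x + 2x^2.
At the minimum of AVC, MC = AVC. MC = 181 - 72x + 6x^2; setting MC = AVC gives 4x^2 - 36x = 0, so x = 9. min AVC = 19.
So the shutdown price is €19.

€19 per unit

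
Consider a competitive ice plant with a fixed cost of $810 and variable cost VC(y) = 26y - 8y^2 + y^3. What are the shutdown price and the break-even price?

AVC = 26 - 8y + y^2; minimized at y = 4, giving min AVC = $10. That is the shutdown price.
ATC = 810/y + 26 - 8y + y^2. Setting dATC/dy = −810/y^2 − 8 + 2y = 0 gives y = 9 (since 2·9^3 − 8·9^2 = 810).
min ATC = 810/9 + 26 − 8·9 + 9^2 = $125. That is the break-even price.
For $10 ≤ P < $125 the firm produces at a loss; below $10 it shuts down.

Shutdown price = $10; break-even price = $125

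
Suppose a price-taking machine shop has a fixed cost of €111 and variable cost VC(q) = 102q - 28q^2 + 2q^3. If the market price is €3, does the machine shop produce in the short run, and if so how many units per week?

From TC, MC = TC'(q) = 102 - 56q + 6q^2 and AVC = VC/q = 102 - 28q + 2q^2.
The AVC parabola has its vertex at q = 28/4 = 7, where AVC = 102 - 28·7 + 2·7^2 = €4.
Since P = €3 < min AVC = €4, price fails to cover variable cost at any output.
Best response: produce nothing and absorb the €111 fixed cost.

Shut down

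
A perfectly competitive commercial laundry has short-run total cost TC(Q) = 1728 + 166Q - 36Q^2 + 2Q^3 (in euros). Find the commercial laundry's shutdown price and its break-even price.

Shutdown price = min AVC. AVC = 166 - 36Q + 2Q^2, with vertex at Q = 9 and minimum €4.
ATC = 1728/Q + 166 - 36Q + 2Q^2. Setting dATC/dQ = −1728/Q^2 − 36 + 4Q = 0 gives Q = 12 (since 4·12^3 − 36·12^2 = 1728).
min ATC = 1728/12 + 166 − 36·12 + 2·12^2 = €166. That is the break-even price.
Between these two prices the firm operates at a loss; above €166 it earns a profit.

Shutdown price = €4; break-even price = €166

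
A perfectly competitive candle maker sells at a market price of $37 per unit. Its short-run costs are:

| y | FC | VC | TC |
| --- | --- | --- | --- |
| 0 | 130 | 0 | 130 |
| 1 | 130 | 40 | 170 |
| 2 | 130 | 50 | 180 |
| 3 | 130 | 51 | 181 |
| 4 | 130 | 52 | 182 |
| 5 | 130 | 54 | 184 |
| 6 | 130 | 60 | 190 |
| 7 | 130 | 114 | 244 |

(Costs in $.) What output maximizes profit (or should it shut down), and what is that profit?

y = 6; profit = $32

Tabulate TR − TC: y=0: -130; y=1: -133; y=2: -106; y=3: -70; y=4: -34; y=5: 1; y=6: 32; y=7: 15.
Profit is maximized at y = 6. AVC there is 60/6 = $10 ≤ P, so producing beats shutting down (which would give -$130).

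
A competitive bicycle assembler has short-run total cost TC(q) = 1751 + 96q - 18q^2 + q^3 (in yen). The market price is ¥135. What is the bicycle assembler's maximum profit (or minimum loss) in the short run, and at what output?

AVC = 96 - 18q + q^2 has its minimum ¥15 at q = 9; price ¥135 clears that bar, so the firm operates.
With MC = 96 - 36q + 3q^2, P = MC on the upward-sloping part at q* = 13.
TR = 135·13 = 1755. TC = 1751 + 403 = 2154. Profit = 1755 − 2154 = -¥399.
By producing, the firm covers all variable cost plus ¥1352 of fixed cost; shutting down would lose the full ¥1751.

Profit = -¥399 at q = 13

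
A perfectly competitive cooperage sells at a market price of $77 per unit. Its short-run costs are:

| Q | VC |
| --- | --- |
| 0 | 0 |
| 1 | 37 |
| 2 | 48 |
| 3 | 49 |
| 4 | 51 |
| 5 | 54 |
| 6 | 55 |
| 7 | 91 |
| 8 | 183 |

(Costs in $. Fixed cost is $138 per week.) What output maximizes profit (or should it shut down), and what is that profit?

Q = 7; profit = $310

Profit at each row (π = 77Q − TC): Q=0: -138; Q=1: -98; Q=2: -32; Q=3: 44; Q=4: 119; Q=5: 193; Q=6: 269; Q=7: 310; Q=8: 295.
Profit is maximized at Q = 7. AVC there is 91/7 = $13 ≤ P, so producing beats shutting down (which would give -$138).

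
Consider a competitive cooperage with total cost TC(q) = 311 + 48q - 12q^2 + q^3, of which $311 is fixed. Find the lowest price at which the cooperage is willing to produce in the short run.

Short-run supply begins at min AVC. From VC = 48q - 12q^2 + q^3, AVC = 48 - 12q + q^2.
At the minimum of AVC, MC = AVC. MC = 48 - 24q + 3q^2; setting MC = AVC gives 2q^2 - 12q = 0, so q = 6. min AVC = 12.
The firm shuts down for any P below $12.

$12 per unit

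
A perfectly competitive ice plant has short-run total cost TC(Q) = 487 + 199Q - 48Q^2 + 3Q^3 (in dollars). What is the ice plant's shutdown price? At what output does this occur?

$7 per unit, at Q = 8

Short-run supply begins at min AVC. From VC = 199Q - 48Q^2 + 3Q^3, AVC = 199 - 48Q + 3Q^2.
At the minimum of AVC, MC = AVC. MC = 199 - 96Q + 9Q^2; setting MC = AVC gives 6Q^2 - 48Q = 0, so Q = 8. min AVC = 7.
For P < $7 the firm produces nothing.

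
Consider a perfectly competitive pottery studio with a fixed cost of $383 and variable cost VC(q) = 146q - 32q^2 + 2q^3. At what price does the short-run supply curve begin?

Short-run supply begins at min AVC. From VC = 146q - 32q^2 + 2q^3, AVC = 146 - 32q + 2q^2.
At the minimum of AVC, MC = AVC. MC = 146 - 64q + 6q^2; setting MC = AVC gives 4q^2 - 32q = 0, so q = 8. min AVC = 18.
The firm shuts down for any P below $18.

$18 per unit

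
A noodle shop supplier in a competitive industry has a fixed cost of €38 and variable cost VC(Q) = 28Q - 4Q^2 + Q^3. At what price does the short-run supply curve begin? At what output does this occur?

Short-run supply begins at min AVC. From VC = 28Q - 4Q^2 + Q^3, AVC = 28 - 4Q + Q^2.
dAVC/dQ = -4 + 2Q = 0 gives Q = 2. min AVC = 28 - 4·2 + 2^2 = 24.
The firm shuts down for any P below €24.

€24 per unit, at Q = 2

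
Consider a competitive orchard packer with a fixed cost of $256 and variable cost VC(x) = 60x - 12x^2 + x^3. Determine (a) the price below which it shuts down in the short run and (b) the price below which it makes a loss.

Shutdown price = min AVC. AVC = 60 - 12x + x^2, with vertex at x = 6 and minimum $24.
ATC = 256/x + 60 - 12x + x^2. Setting dATC/dx = −256/x^2 − 12 + 2x = 0 gives x = 8 (since 2·8^3 − 12·8^2 = 256).
min ATC = 256/8 + 60 − 12·8 + 8^2 = $60. That is the break-even price.
Between these two prices the firm operates at a loss; above $60 it earns a profit.

Shutdown price = $24; break-even price = $60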